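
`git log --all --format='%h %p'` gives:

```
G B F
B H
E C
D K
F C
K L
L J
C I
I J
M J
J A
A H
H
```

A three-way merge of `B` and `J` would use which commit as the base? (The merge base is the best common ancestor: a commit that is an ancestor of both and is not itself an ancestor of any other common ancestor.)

Ancestors of B: {B, H}.
Ancestors of J: {A, H, J}.
Common ancestors: {H}.
The only common ancestor is H, so it is the merge base.

H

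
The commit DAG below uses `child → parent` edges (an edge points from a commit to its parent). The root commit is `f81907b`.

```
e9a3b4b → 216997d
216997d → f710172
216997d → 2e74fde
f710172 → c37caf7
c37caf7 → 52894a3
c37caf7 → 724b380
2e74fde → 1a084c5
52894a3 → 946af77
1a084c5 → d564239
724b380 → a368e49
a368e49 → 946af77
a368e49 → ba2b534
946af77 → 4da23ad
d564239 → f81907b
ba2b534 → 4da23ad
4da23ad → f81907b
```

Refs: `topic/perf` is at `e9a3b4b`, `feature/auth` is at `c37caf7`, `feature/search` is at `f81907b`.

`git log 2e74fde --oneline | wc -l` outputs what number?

4

Walking parent pointers from 2e74fde: reachable set = {1a084c5, 2e74fde, d564239, f81907b}.
That is 4 commits.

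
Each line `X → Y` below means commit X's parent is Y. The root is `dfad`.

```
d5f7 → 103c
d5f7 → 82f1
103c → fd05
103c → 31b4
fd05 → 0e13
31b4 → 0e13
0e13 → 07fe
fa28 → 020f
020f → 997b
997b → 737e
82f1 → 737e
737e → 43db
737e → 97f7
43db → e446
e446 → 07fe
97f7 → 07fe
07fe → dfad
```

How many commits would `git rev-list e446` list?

3

Walking parent pointers from e446: reachable set = {07fe, dfad, e446}.
That is 3 commits.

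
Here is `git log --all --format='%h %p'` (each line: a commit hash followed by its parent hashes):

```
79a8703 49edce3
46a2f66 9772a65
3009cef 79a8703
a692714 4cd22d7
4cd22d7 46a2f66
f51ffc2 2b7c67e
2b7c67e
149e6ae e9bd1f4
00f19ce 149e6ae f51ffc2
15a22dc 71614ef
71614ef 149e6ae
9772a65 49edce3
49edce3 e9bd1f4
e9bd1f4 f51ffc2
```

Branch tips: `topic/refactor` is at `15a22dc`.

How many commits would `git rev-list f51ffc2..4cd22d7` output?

Reachable from 4cd22d7: {2b7c67e, 46a2f66, 49edce3, 4cd22d7, 9772a65, e9bd1f4, f51ffc2}.
Reachable from f51ffc2: {2b7c67e, f51ffc2}.
In 4cd22d7's history but not f51ffc2's: {46a2f66, 49edce3, 4cd22d7, 9772a65, e9bd1f4} — 5 commits.

5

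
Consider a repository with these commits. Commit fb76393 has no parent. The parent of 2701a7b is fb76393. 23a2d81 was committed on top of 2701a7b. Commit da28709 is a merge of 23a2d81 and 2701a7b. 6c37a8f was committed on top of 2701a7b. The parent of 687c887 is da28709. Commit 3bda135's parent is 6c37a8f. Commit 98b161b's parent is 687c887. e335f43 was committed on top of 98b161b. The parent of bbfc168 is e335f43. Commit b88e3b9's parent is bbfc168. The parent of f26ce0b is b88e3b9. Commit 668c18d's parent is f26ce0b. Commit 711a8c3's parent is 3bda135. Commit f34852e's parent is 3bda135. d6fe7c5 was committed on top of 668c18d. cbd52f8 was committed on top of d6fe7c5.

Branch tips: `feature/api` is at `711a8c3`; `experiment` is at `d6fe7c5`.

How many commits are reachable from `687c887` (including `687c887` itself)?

5

Walking parent pointers from 687c887: reachable set = {23a2d81, 2701a7b, 687c887, da28709, fb76393}.
That is 5 commits.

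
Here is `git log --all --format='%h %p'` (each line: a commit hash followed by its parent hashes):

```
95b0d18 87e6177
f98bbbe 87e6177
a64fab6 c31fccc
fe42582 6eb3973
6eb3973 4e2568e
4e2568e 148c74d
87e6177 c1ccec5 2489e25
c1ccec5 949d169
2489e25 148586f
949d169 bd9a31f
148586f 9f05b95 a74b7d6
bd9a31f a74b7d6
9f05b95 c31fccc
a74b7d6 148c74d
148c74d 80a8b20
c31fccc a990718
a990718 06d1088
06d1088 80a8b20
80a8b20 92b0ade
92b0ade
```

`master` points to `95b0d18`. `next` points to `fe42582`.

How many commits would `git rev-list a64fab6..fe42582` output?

Reachable from fe42582: {148c74d, 4e2568e, 6eb3973, 80a8b20, 92b0ade, fe42582}.
Reachable from a64fab6: {06d1088, 80a8b20, 92b0ade, a64fab6, a990718, c31fccc}.
In fe42582's history but not a64fab6's: {148c74d, 4e2568e, 6eb3973, fe42582} — 4 commits.

4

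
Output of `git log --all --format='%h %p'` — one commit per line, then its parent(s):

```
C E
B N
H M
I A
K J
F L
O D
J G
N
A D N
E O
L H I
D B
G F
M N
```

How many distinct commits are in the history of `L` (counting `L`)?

8

Walking parent pointers from L: reachable set = {A, B, D, H, I, L, M, N}.
That is 8 commits.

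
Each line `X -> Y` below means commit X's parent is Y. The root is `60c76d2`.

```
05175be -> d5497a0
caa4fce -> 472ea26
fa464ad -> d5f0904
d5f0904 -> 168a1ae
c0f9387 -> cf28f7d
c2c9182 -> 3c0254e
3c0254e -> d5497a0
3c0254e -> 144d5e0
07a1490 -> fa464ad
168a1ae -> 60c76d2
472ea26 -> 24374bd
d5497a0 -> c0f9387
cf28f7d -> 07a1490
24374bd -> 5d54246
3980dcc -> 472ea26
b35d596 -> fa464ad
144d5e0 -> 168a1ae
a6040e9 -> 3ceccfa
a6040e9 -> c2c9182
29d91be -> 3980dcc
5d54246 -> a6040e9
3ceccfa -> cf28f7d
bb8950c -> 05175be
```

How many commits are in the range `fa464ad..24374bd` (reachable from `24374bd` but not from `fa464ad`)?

Reachable from 24374bd: {07a1490, 144d5e0, 168a1ae, 24374bd, 3c0254e, 3ceccfa, 5d54246, 60c76d2, a6040e9, c0f9387, c2c9182, cf28f7d, d5497a0, d5f0904, fa464ad}.
Reachable from fa464ad: {168a1ae, 60c76d2, d5f0904, fa464ad}.
In 24374bd's history but not fa464ad's: {07a1490, 144d5e0, 24374bd, 3c0254e, 3ceccfa, 5d54246, a6040e9, c0f9387, c2c9182, cf28f7d, d5497a0} — 11 commits.

11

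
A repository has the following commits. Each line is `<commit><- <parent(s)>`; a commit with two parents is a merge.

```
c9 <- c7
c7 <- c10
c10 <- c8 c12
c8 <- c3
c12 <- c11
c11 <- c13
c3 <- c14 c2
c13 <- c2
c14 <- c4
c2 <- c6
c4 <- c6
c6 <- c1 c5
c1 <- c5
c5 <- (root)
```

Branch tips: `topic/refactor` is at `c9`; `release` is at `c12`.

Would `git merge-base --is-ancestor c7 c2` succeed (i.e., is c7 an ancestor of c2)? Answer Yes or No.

Ancestors of c2: {c1, c2, c5, c6}.
c7 is not in that set, so it is not an ancestor of c2.

No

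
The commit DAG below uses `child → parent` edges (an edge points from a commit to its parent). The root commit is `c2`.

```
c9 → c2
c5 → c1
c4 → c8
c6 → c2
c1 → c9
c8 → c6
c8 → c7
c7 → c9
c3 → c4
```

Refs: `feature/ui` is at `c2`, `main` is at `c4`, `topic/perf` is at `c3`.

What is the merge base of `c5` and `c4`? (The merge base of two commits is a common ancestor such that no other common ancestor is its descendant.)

Ancestors of c5: {c1, c2, c5, c9}.
Ancestors of c4: {c2, c4, c6, c7, c8, c9}.
Common ancestors: {c2, c9}.
Among these, c9 is not an ancestor of any other common ancestor — it is the merge base.

c9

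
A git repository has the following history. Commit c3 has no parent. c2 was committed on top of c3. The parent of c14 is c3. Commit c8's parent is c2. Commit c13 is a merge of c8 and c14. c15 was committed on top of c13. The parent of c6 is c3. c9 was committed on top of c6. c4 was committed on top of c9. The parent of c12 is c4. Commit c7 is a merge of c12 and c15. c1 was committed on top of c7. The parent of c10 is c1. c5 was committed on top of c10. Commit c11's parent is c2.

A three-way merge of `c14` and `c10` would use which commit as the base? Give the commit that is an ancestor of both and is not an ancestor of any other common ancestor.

Ancestors of c14: {c14, c3}.
Ancestors of c10: {c1, c10, c12, c13, c14, c15, c2, c3, c4, c6, c7, c8, c9}.
Common ancestors: {c14, c3}.
Among these, c14 is not an ancestor of any other common ancestor — it is the merge base.

c14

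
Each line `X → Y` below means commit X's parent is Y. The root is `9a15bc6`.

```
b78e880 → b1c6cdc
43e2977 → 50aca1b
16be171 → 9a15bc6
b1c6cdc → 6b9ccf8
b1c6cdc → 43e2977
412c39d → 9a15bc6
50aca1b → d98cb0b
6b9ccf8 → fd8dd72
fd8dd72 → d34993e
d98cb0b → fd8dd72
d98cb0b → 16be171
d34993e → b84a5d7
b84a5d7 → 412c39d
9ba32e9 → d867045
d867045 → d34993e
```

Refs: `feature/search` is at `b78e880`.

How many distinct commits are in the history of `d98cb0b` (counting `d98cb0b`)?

Walking parent pointers from d98cb0b: reachable set = {16be171, 412c39d, 9a15bc6, b84a5d7, d34993e, d98cb0b, fd8dd72}.
That is 7 commits.

7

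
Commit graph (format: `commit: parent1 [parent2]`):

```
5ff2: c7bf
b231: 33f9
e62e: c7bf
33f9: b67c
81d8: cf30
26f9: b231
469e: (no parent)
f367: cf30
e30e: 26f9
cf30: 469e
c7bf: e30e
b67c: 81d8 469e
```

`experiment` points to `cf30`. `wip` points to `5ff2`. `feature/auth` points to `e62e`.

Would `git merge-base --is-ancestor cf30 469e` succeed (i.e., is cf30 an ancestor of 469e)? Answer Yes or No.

Ancestors of 469e: {469e}.
cf30 is not in that set, so it is not an ancestor of 469e.

No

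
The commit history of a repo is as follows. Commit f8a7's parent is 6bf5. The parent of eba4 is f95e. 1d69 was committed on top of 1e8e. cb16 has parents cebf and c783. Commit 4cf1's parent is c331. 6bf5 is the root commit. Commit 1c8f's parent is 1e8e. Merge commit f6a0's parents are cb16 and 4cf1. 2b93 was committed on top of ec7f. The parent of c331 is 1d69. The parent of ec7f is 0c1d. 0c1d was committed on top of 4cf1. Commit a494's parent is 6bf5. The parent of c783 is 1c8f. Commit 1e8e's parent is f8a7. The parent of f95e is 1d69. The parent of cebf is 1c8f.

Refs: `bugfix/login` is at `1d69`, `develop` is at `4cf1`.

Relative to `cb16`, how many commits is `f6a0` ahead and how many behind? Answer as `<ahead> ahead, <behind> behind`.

4 ahead, 0 behind

Reachable from f6a0: {1c8f, 1d69, 1e8e, 4cf1, 6bf5, c331, c783, cb16, cebf, f6a0, f8a7}.
Reachable from cb16: {1c8f, 1e8e, 6bf5, c783, cb16, cebf, f8a7}.
Only in f6a0's history (ahead): {1d69, 4cf1, c331, f6a0} — 4.
Only in cb16's history (behind): {} — 0.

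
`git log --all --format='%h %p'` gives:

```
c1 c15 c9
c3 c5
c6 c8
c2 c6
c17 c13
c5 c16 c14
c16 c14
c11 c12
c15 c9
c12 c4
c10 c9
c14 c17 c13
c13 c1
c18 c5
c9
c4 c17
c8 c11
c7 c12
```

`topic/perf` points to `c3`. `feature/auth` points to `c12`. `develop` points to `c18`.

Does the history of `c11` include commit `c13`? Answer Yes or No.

Ancestors of c11 (commits reachable by following parents): {c1, c11, c12, c13, c15, c17, c4, c9}.
c13 is in that set, so it is an ancestor of c11.

Yes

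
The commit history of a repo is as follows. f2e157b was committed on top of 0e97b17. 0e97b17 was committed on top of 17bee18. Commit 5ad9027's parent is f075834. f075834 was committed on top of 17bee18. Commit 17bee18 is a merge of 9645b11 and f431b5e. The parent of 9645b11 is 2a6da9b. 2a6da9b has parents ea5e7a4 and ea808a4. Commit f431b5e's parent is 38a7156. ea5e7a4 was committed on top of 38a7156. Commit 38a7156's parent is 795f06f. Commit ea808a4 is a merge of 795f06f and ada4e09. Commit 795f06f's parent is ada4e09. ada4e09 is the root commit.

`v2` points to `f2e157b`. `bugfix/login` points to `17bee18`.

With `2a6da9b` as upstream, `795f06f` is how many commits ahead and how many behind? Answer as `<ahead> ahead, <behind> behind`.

Reachable from 795f06f: {795f06f, ada4e09}.
Reachable from 2a6da9b: {2a6da9b, 38a7156, 795f06f, ada4e09, ea5e7a4, ea808a4}.
Only in 795f06f's history (ahead): {} — 0.
Only in 2a6da9b's history (behind): {2a6da9b, 38a7156, ea5e7a4, ea808a4} — 4.

0 ahead, 4 behind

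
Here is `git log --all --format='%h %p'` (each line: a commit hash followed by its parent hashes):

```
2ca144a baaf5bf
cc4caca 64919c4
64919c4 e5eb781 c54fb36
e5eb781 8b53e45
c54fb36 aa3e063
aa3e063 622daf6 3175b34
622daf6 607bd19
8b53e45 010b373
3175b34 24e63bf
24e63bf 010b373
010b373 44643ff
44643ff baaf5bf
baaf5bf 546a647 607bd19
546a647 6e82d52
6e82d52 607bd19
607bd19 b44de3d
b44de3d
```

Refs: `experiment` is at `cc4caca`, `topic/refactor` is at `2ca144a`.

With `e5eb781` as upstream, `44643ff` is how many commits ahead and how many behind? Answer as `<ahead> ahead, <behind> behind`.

Reachable from 44643ff: {44643ff, 546a647, 607bd19, 6e82d52, b44de3d, baaf5bf}.
Reachable from e5eb781: {010b373, 44643ff, 546a647, 607bd19, 6e82d52, 8b53e45, b44de3d, baaf5bf, e5eb781}.
Only in 44643ff's history (ahead): {} — 0.
Only in e5eb781's history (behind): {010b373, 8b53e45, e5eb781} — 3.

0 ahead, 3 behind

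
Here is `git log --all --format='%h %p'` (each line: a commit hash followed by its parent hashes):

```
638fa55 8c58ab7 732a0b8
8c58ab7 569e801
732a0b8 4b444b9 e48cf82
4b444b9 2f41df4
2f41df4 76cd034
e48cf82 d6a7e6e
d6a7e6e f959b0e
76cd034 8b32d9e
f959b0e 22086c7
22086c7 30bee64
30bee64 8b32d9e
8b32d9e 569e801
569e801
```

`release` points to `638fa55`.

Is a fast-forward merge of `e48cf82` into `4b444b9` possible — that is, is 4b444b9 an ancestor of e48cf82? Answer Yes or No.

No

A fast-forward from 4b444b9 to e48cf82 is possible iff 4b444b9 is an ancestor of e48cf82.
Ancestors of e48cf82: {22086c7, 30bee64, 569e801, 8b32d9e, d6a7e6e, e48cf82, f959b0e}.
4b444b9 is not among them, so fast-forward is not possible.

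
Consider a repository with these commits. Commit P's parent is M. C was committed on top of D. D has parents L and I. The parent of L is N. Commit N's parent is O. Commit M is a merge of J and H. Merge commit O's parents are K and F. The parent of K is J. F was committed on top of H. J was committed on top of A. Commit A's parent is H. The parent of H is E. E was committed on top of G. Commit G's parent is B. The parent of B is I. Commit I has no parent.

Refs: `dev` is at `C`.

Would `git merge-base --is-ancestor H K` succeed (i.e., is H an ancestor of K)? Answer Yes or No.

Yes

Ancestors of K (commits reachable by following parents): {A, B, E, G, H, I, J, K}.
H is in that set, so it is an ancestor of K.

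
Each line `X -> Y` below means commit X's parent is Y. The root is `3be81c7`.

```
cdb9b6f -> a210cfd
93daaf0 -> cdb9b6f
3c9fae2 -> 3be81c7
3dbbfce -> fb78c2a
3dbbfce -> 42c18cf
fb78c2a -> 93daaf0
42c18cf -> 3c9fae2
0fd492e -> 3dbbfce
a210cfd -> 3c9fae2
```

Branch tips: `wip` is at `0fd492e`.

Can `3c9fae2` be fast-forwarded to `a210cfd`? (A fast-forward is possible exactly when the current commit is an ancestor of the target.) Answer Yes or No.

Yes

A fast-forward from 3c9fae2 to a210cfd is possible iff 3c9fae2 is an ancestor of a210cfd.
Ancestors of a210cfd: {3be81c7, 3c9fae2, a210cfd}.
3c9fae2 is among them, so fast-forward is possible.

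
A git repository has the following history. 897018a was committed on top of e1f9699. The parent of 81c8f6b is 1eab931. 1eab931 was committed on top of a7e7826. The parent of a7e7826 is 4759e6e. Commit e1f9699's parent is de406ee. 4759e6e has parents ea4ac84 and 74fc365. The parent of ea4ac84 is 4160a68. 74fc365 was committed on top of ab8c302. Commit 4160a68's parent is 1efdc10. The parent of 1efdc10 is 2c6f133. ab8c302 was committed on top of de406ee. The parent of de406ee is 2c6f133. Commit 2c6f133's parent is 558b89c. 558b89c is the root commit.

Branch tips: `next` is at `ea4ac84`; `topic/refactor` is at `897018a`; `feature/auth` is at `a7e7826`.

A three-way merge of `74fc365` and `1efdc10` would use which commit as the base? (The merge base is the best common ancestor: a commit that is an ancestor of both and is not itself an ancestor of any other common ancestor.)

2c6f133

Ancestors of 74fc365: {2c6f133, 558b89c, 74fc365, ab8c302, de406ee}.
Ancestors of 1efdc10: {1efdc10, 2c6f133, 558b89c}.
Common ancestors: {2c6f133, 558b89c}.
Among these, 2c6f133 is not an ancestor of any other common ancestor — it is the merge base.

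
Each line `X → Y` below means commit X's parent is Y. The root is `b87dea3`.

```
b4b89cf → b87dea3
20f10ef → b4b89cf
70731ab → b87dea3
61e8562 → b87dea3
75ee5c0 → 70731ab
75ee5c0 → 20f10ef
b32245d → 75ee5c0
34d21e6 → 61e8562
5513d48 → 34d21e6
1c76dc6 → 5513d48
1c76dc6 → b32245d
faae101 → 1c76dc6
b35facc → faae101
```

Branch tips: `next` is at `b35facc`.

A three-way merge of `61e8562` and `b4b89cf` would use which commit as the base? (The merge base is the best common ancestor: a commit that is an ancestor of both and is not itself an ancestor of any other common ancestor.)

Ancestors of 61e8562: {61e8562, b87dea3}.
Ancestors of b4b89cf: {b4b89cf, b87dea3}.
Common ancestors: {b87dea3}.
The only common ancestor is b87dea3, so it is the merge base.

b87dea3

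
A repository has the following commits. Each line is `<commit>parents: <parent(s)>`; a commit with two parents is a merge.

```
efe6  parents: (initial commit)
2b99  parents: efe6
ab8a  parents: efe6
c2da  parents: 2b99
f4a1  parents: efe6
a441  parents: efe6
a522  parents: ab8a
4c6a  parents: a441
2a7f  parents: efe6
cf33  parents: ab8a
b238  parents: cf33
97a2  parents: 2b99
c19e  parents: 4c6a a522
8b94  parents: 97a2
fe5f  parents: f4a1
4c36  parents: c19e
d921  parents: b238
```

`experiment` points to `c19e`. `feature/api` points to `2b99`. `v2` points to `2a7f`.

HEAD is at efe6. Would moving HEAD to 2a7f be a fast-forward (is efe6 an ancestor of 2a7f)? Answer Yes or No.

A fast-forward from efe6 to 2a7f is possible iff efe6 is an ancestor of 2a7f.
Ancestors of 2a7f: {2a7f, efe6}.
efe6 is among them, so fast-forward is possible.

Yes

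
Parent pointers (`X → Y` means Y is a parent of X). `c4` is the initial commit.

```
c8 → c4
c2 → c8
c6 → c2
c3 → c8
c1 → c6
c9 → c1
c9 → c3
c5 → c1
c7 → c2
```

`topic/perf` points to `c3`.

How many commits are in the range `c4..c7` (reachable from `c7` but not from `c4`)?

3

Reachable from c7: {c2, c4, c7, c8}.
Reachable from c4: {c4}.
In c7's history but not c4's: {c2, c7, c8} — 3 commits.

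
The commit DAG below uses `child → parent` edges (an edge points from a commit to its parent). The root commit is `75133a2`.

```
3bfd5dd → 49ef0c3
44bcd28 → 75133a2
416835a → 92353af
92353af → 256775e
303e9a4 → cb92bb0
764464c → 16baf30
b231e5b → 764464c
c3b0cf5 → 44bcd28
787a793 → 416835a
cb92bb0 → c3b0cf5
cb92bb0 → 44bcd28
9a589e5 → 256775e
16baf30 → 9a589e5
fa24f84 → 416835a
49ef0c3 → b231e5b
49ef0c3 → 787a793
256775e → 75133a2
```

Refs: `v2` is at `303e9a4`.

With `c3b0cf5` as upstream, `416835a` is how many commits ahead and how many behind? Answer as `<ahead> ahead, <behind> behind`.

Reachable from 416835a: {256775e, 416835a, 75133a2, 92353af}.
Reachable from c3b0cf5: {44bcd28, 75133a2, c3b0cf5}.
Only in 416835a's history (ahead): {256775e, 416835a, 92353af} — 3.
Only in c3b0cf5's history (behind): {44bcd28, c3b0cf5} — 2.

3 ahead, 2 behind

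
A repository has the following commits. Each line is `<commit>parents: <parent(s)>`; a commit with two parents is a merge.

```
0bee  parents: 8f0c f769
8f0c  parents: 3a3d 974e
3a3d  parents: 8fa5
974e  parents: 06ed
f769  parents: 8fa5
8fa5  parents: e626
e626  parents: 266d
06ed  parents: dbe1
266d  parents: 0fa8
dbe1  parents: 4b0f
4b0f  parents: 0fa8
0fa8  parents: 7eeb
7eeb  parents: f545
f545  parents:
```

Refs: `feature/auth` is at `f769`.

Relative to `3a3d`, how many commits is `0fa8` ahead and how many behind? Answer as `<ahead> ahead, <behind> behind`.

0 ahead, 4 behind

Reachable from 0fa8: {0fa8, 7eeb, f545}.
Reachable from 3a3d: {0fa8, 266d, 3a3d, 7eeb, 8fa5, e626, f545}.
Only in 0fa8's history (ahead): {} — 0.
Only in 3a3d's history (behind): {266d, 3a3d, 8fa5, e626} — 4.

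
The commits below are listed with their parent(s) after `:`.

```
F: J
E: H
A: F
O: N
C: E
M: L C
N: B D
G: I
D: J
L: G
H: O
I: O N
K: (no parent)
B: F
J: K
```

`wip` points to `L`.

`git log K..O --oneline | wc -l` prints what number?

Reachable from O: {B, D, F, J, K, N, O}.
Reachable from K: {K}.
In O's history but not K's: {B, D, F, J, N, O} — 6 commits.

6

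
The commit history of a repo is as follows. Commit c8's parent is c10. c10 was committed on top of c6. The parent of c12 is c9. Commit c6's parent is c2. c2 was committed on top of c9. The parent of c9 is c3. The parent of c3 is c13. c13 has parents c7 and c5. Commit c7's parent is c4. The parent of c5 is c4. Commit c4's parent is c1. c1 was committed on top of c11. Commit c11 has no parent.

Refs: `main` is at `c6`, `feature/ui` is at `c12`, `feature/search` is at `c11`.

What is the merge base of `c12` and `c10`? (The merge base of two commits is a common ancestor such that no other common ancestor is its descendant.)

Ancestors of c12: {c1, c11, c12, c13, c3, c4, c5, c7, c9}.
Ancestors of c10: {c1, c10, c11, c13, c2, c3, c4, c5, c6, c7, c9}.
Common ancestors: {c1, c11, c13, c3, c4, c5, c7, c9}.
Among these, c9 is not an ancestor of any other common ancestor — it is the merge base.

c9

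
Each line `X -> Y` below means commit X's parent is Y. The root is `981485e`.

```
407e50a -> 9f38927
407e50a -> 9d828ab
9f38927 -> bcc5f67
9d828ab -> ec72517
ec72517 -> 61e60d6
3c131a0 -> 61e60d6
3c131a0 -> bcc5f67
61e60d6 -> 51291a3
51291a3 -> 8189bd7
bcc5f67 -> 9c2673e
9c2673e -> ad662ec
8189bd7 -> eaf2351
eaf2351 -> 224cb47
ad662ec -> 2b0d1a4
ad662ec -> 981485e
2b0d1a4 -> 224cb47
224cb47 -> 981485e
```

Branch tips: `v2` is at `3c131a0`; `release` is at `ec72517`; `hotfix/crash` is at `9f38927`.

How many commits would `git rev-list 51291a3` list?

5

Walking parent pointers from 51291a3: reachable set = {224cb47, 51291a3, 8189bd7, 981485e, eaf2351}.
That is 5 commits.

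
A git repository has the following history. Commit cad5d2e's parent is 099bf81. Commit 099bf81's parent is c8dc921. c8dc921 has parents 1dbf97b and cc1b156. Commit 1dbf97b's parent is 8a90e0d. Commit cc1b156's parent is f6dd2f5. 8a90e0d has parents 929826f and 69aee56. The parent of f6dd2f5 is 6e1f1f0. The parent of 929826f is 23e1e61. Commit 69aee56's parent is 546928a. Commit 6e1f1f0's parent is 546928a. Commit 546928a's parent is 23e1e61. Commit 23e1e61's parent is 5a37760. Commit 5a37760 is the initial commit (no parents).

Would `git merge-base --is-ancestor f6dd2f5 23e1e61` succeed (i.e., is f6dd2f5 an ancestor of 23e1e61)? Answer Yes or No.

No

Ancestors of 23e1e61: {23e1e61, 5a37760}.
f6dd2f5 is not in that set, so it is not an ancestor of 23e1e61.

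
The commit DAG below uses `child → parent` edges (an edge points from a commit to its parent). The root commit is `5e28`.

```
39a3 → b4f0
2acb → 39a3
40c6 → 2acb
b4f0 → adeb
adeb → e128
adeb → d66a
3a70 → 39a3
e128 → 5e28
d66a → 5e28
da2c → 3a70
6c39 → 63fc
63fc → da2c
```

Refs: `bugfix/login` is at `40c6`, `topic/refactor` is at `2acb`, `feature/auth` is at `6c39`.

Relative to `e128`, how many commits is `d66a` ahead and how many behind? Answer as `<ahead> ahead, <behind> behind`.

Reachable from d66a: {5e28, d66a}.
Reachable from e128: {5e28, e128}.
Only in d66a's history (ahead): {d66a} — 1.
Only in e128's history (behind): {e128} — 1.

1 ahead, 1 behind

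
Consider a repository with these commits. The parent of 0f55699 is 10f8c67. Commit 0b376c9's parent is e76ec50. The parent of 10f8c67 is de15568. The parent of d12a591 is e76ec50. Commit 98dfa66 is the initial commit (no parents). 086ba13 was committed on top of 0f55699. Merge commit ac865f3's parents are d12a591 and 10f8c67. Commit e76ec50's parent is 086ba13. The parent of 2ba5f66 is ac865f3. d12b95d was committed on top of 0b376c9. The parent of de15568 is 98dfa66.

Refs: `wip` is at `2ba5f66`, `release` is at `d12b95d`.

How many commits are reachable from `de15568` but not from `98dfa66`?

1

Reachable from de15568: {98dfa66, de15568}.
Reachable from 98dfa66: {98dfa66}.
In de15568's history but not 98dfa66's: {de15568} — 1 commit.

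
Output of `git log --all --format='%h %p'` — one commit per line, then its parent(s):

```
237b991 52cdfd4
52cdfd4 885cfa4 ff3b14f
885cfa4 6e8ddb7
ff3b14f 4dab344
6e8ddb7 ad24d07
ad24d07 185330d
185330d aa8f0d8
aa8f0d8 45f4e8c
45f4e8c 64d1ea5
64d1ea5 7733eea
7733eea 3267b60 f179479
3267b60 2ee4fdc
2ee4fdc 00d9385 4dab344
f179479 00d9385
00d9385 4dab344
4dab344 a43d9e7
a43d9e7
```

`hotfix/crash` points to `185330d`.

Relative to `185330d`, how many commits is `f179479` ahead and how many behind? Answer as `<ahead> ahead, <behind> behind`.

0 ahead, 7 behind

Reachable from f179479: {00d9385, 4dab344, a43d9e7, f179479}.
Reachable from 185330d: {00d9385, 185330d, 2ee4fdc, 3267b60, 45f4e8c, 4dab344, 64d1ea5, 7733eea, a43d9e7, aa8f0d8, f179479}.
Only in f179479's history (ahead): {} — 0.
Only in 185330d's history (behind): {185330d, 2ee4fdc, 3267b60, 45f4e8c, 64d1ea5, 7733eea, aa8f0d8} — 7.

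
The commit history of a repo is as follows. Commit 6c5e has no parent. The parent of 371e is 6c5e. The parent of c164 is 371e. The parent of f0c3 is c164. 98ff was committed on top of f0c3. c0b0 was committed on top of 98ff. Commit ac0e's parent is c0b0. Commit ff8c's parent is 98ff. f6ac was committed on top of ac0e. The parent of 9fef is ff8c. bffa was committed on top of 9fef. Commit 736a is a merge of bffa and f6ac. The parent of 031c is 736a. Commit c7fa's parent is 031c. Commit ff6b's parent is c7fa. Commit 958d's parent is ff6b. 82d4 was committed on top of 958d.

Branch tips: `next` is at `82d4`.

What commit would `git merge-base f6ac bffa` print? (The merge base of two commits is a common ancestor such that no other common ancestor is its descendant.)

Ancestors of f6ac: {371e, 6c5e, 98ff, ac0e, c0b0, c164, f0c3, f6ac}.
Ancestors of bffa: {371e, 6c5e, 98ff, 9fef, bffa, c164, f0c3, ff8c}.
Common ancestors: {371e, 6c5e, 98ff, c164, f0c3}.
Among these, 98ff is not an ancestor of any other common ancestor — it is the merge base.

98ff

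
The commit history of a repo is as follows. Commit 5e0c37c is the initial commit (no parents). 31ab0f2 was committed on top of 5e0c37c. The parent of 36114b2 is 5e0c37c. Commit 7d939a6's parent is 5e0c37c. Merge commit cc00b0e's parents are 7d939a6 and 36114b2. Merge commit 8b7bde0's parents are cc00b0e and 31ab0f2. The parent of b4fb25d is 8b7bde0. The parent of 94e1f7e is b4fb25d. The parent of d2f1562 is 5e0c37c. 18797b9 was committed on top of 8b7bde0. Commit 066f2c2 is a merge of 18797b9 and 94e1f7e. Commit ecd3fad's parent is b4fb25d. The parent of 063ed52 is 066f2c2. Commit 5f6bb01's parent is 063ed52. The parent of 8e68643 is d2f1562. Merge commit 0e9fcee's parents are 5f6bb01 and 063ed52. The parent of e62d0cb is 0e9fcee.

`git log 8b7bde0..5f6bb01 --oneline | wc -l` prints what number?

Reachable from 5f6bb01: {063ed52, 066f2c2, 18797b9, 31ab0f2, 36114b2, 5e0c37c, 5f6bb01, 7d939a6, 8b7bde0, 94e1f7e, b4fb25d, cc00b0e}.
Reachable from 8b7bde0: {31ab0f2, 36114b2, 5e0c37c, 7d939a6, 8b7bde0, cc00b0e}.
In 5f6bb01's history but not 8b7bde0's: {063ed52, 066f2c2, 18797b9, 5f6bb01, 94e1f7e, b4fb25d} — 6 commits.

6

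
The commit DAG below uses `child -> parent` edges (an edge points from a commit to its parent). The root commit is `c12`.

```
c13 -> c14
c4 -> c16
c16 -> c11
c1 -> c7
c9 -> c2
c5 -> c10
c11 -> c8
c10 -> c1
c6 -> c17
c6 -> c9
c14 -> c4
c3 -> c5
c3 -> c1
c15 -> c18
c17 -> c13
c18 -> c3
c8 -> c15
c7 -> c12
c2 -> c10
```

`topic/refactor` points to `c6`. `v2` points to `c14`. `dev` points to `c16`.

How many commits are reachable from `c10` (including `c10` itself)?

4

Walking parent pointers from c10: reachable set = {c1, c10, c12, c7}.
That is 4 commits.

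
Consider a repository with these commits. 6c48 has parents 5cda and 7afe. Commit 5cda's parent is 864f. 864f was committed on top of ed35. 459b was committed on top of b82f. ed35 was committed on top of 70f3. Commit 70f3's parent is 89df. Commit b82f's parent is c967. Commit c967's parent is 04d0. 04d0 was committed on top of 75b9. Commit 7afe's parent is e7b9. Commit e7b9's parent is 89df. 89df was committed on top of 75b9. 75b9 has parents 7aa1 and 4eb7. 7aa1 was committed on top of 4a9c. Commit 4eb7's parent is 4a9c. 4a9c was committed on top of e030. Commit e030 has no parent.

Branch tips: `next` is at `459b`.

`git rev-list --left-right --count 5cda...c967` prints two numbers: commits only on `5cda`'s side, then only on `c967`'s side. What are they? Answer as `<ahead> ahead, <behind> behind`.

5 ahead, 2 behind

Reachable from 5cda: {4a9c, 4eb7, 5cda, 70f3, 75b9, 7aa1, 864f, 89df, e030, ed35}.
Reachable from c967: {04d0, 4a9c, 4eb7, 75b9, 7aa1, c967, e030}.
Only in 5cda's history (ahead): {5cda, 70f3, 864f, 89df, ed35} — 5.
Only in c967's history (behind): {04d0, c967} — 2.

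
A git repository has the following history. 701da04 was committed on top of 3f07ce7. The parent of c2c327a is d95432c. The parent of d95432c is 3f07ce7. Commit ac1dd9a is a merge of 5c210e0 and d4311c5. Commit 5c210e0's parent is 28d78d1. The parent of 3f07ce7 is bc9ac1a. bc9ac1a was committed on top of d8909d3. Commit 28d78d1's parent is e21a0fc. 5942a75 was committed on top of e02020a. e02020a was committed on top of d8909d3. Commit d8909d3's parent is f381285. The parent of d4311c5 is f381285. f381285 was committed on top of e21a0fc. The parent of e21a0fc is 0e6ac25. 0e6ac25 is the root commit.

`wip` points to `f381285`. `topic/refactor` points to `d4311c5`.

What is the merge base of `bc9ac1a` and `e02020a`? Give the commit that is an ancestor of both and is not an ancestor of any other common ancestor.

Ancestors of bc9ac1a: {0e6ac25, bc9ac1a, d8909d3, e21a0fc, f381285}.
Ancestors of e02020a: {0e6ac25, d8909d3, e02020a, e21a0fc, f381285}.
Common ancestors: {0e6ac25, d8909d3, e21a0fc, f381285}.
Among these, d8909d3 is not an ancestor of any other common ancestor — it is the merge base.

d8909d3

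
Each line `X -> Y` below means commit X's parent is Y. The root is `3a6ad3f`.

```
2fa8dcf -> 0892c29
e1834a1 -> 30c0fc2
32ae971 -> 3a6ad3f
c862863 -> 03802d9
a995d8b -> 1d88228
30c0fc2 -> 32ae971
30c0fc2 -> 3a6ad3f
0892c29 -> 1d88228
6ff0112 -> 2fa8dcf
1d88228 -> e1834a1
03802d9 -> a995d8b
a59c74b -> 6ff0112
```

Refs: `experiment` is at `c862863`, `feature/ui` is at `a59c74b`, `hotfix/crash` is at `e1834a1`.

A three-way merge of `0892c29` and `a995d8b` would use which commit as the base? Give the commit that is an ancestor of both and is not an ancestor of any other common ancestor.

1d88228

Ancestors of 0892c29: {0892c29, 1d88228, 30c0fc2, 32ae971, 3a6ad3f, e1834a1}.
Ancestors of a995d8b: {1d88228, 30c0fc2, 32ae971, 3a6ad3f, a995d8b, e1834a1}.
Common ancestors: {1d88228, 30c0fc2, 32ae971, 3a6ad3f, e1834a1}.
Among these, 1d88228 is not an ancestor of any other common ancestor — it is the merge base.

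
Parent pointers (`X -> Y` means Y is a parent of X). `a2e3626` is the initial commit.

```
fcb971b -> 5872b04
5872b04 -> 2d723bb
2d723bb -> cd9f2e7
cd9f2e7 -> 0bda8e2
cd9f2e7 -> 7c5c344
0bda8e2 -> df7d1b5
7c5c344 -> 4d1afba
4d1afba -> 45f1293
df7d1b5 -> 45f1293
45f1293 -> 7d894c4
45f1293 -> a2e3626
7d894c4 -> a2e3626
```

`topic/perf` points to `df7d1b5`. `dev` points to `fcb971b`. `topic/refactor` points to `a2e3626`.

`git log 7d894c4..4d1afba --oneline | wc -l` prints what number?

2

Reachable from 4d1afba: {45f1293, 4d1afba, 7d894c4, a2e3626}.
Reachable from 7d894c4: {7d894c4, a2e3626}.
In 4d1afba's history but not 7d894c4's: {45f1293, 4d1afba} — 2 commits.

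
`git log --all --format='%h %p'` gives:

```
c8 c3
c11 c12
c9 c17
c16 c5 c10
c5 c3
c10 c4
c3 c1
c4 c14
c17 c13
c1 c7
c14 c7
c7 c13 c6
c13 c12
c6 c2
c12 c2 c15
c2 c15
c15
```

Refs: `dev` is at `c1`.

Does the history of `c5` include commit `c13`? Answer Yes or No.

Yes

Ancestors of c5 (commits reachable by following parents): {c1, c12, c13, c15, c2, c3, c5, c6, c7}.
c13 is in that set, so it is an ancestor of c5.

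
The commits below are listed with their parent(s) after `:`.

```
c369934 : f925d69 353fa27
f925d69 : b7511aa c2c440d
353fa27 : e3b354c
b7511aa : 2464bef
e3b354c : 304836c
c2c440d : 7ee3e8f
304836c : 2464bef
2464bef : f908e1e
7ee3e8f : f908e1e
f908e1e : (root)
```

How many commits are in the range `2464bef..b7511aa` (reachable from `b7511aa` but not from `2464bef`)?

Reachable from b7511aa: {2464bef, b7511aa, f908e1e}.
Reachable from 2464bef: {2464bef, f908e1e}.
In b7511aa's history but not 2464bef's: {b7511aa} — 1 commit.

1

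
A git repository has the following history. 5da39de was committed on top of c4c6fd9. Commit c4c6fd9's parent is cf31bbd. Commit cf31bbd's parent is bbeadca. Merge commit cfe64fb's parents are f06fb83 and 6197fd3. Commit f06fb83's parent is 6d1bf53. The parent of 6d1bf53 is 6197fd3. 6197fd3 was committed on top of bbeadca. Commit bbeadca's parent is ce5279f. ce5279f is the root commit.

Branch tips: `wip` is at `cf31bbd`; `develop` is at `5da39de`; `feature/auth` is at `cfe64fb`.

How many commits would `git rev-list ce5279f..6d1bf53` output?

3

Reachable from 6d1bf53: {6197fd3, 6d1bf53, bbeadca, ce5279f}.
Reachable from ce5279f: {ce5279f}.
In 6d1bf53's history but not ce5279f's: {6197fd3, 6d1bf53, bbeadca} — 3 commits.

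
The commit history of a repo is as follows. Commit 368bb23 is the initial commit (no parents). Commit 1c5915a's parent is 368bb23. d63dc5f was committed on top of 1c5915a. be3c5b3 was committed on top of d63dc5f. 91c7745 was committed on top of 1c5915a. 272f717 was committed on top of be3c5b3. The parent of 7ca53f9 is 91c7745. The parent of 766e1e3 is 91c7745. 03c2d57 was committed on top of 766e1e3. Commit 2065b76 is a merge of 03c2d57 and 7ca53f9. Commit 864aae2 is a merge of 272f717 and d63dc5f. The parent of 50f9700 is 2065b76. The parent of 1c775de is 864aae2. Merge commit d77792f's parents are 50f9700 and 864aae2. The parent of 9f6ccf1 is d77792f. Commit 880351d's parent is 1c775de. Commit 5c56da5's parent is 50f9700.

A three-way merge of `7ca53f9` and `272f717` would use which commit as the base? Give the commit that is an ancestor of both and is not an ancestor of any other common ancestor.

Ancestors of 7ca53f9: {1c5915a, 368bb23, 7ca53f9, 91c7745}.
Ancestors of 272f717: {1c5915a, 272f717, 368bb23, be3c5b3, d63dc5f}.
Common ancestors: {1c5915a, 368bb23}.
Among these, 1c5915a is not an ancestor of any other common ancestor — it is the merge base.

1c5915a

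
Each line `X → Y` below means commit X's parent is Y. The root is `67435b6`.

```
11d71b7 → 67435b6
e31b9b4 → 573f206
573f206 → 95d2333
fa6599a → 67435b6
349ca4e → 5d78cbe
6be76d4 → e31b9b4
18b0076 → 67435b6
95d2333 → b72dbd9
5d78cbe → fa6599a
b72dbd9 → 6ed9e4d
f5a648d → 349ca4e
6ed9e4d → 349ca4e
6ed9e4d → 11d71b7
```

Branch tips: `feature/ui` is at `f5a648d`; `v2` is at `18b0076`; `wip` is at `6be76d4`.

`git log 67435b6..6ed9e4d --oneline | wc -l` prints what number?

5

Reachable from 6ed9e4d: {11d71b7, 349ca4e, 5d78cbe, 67435b6, 6ed9e4d, fa6599a}.
Reachable from 67435b6: {67435b6}.
In 6ed9e4d's history but not 67435b6's: {11d71b7, 349ca4e, 5d78cbe, 6ed9e4d, fa6599a} — 5 commits.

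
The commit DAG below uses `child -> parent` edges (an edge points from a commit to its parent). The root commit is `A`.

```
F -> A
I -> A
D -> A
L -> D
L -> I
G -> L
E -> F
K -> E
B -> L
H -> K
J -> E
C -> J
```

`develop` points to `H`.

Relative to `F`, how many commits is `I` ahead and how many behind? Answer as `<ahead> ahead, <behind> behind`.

Reachable from I: {A, I}.
Reachable from F: {A, F}.
Only in I's history (ahead): {I} — 1.
Only in F's history (behind): {F} — 1.

1 ahead, 1 behind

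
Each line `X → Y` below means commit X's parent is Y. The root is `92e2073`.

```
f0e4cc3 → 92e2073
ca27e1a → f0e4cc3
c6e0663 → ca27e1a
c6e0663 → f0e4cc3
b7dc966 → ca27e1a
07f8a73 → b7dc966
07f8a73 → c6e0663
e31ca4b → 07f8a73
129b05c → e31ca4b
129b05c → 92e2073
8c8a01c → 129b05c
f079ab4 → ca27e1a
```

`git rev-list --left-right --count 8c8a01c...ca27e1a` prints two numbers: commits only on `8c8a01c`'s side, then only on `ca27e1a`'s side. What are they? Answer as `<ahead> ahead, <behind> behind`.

6 ahead, 0 behind

Reachable from 8c8a01c: {07f8a73, 129b05c, 8c8a01c, 92e2073, b7dc966, c6e0663, ca27e1a, e31ca4b, f0e4cc3}.
Reachable from ca27e1a: {92e2073, ca27e1a, f0e4cc3}.
Only in 8c8a01c's history (ahead): {07f8a73, 129b05c, 8c8a01c, b7dc966, c6e0663, e31ca4b} — 6.
Only in ca27e1a's history (behind): {} — 0.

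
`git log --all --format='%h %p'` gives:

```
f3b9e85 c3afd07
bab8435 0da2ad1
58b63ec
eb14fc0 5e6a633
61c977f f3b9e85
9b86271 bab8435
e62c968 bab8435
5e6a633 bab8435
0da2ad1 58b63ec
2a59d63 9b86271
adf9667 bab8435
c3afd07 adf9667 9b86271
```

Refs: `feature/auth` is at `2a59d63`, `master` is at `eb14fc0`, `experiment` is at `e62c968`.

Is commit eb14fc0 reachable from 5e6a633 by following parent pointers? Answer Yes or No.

Ancestors of 5e6a633: {0da2ad1, 58b63ec, 5e6a633, bab8435}.
eb14fc0 is not in that set, so it is not an ancestor of 5e6a633.

No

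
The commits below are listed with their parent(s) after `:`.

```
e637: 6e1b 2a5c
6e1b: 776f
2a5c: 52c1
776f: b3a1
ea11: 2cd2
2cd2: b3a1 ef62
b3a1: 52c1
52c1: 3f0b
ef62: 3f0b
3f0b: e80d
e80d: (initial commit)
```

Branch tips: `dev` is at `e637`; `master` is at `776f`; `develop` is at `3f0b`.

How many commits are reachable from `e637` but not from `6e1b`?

Reachable from e637: {2a5c, 3f0b, 52c1, 6e1b, 776f, b3a1, e637, e80d}.
Reachable from 6e1b: {3f0b, 52c1, 6e1b, 776f, b3a1, e80d}.
In e637's history but not 6e1b's: {2a5c, e637} — 2 commits.

2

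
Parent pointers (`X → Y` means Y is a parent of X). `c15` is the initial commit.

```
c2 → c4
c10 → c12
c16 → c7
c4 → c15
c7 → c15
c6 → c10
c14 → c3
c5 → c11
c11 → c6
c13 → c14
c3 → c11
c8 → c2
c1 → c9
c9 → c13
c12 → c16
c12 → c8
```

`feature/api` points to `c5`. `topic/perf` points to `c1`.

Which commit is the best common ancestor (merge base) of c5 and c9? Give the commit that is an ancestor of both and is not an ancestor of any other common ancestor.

Ancestors of c5: {c10, c11, c12, c15, c16, c2, c4, c5, c6, c7, c8}.
Ancestors of c9: {c10, c11, c12, c13, c14, c15, c16, c2, c3, c4, c6, c7, c8, c9}.
Common ancestors: {c10, c11, c12, c15, c16, c2, c4, c6, c7, c8}.
Among these, c11 is not an ancestor of any other common ancestor — it is the merge base.

c11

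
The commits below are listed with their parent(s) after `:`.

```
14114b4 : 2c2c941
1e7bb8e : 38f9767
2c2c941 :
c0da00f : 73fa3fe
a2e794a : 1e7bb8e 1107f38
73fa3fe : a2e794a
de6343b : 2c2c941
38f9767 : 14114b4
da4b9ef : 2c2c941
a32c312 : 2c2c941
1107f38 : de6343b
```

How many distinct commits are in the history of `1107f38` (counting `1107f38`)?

3

Walking parent pointers from 1107f38: reachable set = {1107f38, 2c2c941, de6343b}.
That is 3 commits.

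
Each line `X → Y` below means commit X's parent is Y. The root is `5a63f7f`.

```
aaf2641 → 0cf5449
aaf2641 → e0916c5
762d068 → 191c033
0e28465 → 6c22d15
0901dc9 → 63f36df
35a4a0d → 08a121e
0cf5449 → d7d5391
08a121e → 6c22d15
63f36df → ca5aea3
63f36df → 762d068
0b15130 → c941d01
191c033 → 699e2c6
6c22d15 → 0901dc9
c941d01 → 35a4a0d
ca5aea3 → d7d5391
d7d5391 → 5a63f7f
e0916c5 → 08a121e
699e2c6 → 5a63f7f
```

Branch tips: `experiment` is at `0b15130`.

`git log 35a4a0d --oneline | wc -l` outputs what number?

11

Walking parent pointers from 35a4a0d: reachable set = {08a121e, 0901dc9, 191c033, 35a4a0d, 5a63f7f, 63f36df, 699e2c6, 6c22d15, 762d068, ca5aea3, d7d5391}.
That is 11 commits.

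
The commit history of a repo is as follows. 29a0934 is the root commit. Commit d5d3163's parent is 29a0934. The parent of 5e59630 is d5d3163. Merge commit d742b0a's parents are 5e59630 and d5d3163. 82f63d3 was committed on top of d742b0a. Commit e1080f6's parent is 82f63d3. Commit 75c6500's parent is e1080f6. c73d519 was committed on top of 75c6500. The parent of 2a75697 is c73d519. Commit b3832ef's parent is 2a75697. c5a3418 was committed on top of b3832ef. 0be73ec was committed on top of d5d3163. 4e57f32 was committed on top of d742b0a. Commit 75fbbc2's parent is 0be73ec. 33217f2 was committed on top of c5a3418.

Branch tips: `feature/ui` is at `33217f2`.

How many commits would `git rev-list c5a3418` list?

11

Walking parent pointers from c5a3418: reachable set = {29a0934, 2a75697, 5e59630, 75c6500, 82f63d3, b3832ef, c5a3418, c73d519, d5d3163, d742b0a, e1080f6}.
That is 11 commits.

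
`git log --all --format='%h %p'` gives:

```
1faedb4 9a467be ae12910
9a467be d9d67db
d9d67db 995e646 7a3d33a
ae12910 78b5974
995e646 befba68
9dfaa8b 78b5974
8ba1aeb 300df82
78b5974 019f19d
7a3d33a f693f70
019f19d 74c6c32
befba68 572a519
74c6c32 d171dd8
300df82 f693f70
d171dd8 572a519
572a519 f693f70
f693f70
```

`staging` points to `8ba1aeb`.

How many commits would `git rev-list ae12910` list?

7

Walking parent pointers from ae12910: reachable set = {019f19d, 572a519, 74c6c32, 78b5974, ae12910, d171dd8, f693f70}.
That is 7 commits.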